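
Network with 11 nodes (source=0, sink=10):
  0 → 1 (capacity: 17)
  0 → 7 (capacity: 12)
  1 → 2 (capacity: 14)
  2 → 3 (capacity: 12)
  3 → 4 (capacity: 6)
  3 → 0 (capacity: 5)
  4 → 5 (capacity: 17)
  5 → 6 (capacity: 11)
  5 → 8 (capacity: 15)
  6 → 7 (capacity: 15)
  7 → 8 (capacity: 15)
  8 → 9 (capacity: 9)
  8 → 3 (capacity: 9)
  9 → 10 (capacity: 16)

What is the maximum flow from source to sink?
Maximum flow = 9

Max flow: 9

Flow assignment:
  0 → 1: 11/17
  0 → 7: 3/12
  1 → 2: 11/14
  2 → 3: 11/12
  3 → 4: 6/6
  3 → 0: 5/5
  4 → 5: 6/17
  5 → 8: 6/15
  7 → 8: 3/15
  8 → 9: 9/9
  9 → 10: 9/16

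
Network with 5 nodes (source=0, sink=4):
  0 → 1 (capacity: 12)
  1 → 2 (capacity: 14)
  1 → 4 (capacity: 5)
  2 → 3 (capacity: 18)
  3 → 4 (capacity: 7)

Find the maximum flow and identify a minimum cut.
Max flow = 12, Min cut edges: (1,4), (3,4)

Maximum flow: 12
Minimum cut: (1,4), (3,4)
Partition: S = [0, 1, 2, 3], T = [4]

Max-flow min-cut theorem verified: both equal 12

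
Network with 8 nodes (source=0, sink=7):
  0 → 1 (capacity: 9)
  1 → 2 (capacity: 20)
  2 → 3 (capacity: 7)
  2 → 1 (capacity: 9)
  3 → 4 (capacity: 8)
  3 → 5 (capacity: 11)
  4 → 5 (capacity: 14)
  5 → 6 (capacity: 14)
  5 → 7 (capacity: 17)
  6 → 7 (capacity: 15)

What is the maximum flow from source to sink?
Maximum flow = 7

Max flow: 7

Flow assignment:
  0 → 1: 7/9
  1 → 2: 7/20
  2 → 3: 7/7
  3 → 5: 7/11
  5 → 7: 7/17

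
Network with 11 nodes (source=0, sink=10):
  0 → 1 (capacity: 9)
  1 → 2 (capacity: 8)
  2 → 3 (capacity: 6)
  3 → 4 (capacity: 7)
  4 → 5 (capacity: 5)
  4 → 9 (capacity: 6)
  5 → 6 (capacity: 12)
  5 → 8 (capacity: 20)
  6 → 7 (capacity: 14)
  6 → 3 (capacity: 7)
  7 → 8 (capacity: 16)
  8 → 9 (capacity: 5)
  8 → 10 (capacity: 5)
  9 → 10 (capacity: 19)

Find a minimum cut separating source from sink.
Min cut value = 6, edges: (2,3)

Min cut value: 6
Partition: S = [0, 1, 2], T = [3, 4, 5, 6, 7, 8, 9, 10]
Cut edges: (2,3)

By max-flow min-cut theorem, max flow = min cut = 6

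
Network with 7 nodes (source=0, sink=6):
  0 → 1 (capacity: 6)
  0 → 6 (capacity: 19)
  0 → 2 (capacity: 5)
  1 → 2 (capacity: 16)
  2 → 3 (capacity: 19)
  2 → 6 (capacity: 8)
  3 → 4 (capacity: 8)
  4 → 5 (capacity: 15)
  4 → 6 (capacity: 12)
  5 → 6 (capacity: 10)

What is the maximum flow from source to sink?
Maximum flow = 30

Max flow: 30

Flow assignment:
  0 → 1: 6/6
  0 → 6: 19/19
  0 → 2: 5/5
  1 → 2: 6/16
  2 → 3: 3/19
  2 → 6: 8/8
  3 → 4: 3/8
  4 → 6: 3/12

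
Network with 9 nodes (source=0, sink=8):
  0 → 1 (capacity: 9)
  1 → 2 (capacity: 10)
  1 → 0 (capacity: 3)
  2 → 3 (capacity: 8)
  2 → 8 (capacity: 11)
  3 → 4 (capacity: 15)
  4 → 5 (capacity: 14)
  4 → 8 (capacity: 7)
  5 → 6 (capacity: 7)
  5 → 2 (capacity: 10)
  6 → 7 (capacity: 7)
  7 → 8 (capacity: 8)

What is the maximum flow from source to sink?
Maximum flow = 9

Max flow: 9

Flow assignment:
  0 → 1: 9/9
  1 → 2: 9/10
  2 → 8: 9/11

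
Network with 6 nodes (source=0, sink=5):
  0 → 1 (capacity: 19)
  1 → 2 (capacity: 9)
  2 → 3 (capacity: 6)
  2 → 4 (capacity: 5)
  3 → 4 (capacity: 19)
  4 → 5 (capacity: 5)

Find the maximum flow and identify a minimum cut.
Max flow = 5, Min cut edges: (4,5)

Maximum flow: 5
Minimum cut: (4,5)
Partition: S = [0, 1, 2, 3, 4], T = [5]

Max-flow min-cut theorem verified: both equal 5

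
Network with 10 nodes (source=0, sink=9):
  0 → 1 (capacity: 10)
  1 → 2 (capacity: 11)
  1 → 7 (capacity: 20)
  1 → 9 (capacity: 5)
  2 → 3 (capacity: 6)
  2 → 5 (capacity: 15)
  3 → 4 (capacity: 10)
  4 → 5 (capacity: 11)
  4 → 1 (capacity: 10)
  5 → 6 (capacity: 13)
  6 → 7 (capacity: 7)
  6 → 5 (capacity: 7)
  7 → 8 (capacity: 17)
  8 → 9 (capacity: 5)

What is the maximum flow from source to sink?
Maximum flow = 10

Max flow: 10

Flow assignment:
  0 → 1: 10/10
  1 → 7: 5/20
  1 → 9: 5/5
  7 → 8: 5/17
  8 → 9: 5/5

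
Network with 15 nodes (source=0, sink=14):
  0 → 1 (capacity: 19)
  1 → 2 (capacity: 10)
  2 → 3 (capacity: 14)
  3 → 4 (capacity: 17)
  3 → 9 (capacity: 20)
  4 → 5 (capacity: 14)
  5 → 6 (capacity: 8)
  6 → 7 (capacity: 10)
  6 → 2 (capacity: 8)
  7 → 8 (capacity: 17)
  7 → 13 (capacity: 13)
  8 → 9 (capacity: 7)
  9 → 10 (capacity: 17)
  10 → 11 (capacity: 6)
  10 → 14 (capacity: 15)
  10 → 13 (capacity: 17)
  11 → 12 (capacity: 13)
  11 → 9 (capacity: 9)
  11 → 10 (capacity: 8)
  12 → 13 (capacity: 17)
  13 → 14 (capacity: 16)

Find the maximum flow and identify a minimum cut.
Max flow = 10, Min cut edges: (1,2)

Maximum flow: 10
Minimum cut: (1,2)
Partition: S = [0, 1], T = [2, 3, 4, 5, 6, 7, 8, 9, 10, 11, 12, 13, 14]

Max-flow min-cut theorem verified: both equal 10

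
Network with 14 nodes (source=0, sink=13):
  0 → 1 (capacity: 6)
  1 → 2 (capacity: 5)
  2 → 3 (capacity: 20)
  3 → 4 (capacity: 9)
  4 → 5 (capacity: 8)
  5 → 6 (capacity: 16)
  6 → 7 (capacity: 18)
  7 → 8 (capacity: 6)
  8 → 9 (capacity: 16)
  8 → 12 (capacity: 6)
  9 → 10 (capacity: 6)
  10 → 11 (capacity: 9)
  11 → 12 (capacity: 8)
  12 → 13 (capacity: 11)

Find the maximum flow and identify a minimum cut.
Max flow = 5, Min cut edges: (1,2)

Maximum flow: 5
Minimum cut: (1,2)
Partition: S = [0, 1], T = [2, 3, 4, 5, 6, 7, 8, 9, 10, 11, 12, 13]

Max-flow min-cut theorem verified: both equal 5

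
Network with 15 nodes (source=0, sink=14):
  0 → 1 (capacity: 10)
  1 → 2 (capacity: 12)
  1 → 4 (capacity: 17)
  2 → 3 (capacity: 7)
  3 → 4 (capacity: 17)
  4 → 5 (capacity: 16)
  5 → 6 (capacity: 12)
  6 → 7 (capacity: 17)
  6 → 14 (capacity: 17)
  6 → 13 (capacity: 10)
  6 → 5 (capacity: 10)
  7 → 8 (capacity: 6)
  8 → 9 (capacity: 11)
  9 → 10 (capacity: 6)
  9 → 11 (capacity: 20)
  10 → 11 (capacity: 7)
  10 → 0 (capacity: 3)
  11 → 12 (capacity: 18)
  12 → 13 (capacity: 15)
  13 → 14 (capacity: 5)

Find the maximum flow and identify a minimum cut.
Max flow = 10, Min cut edges: (0,1)

Maximum flow: 10
Minimum cut: (0,1)
Partition: S = [0], T = [1, 2, 3, 4, 5, 6, 7, 8, 9, 10, 11, 12, 13, 14]

Max-flow min-cut theorem verified: both equal 10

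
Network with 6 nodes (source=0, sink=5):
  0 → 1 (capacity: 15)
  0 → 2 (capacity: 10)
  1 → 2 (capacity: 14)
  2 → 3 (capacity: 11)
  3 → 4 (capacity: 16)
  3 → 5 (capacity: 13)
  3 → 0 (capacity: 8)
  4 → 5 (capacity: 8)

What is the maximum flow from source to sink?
Maximum flow = 11

Max flow: 11

Flow assignment:
  0 → 1: 11/15
  1 → 2: 11/14
  2 → 3: 11/11
  3 → 5: 11/13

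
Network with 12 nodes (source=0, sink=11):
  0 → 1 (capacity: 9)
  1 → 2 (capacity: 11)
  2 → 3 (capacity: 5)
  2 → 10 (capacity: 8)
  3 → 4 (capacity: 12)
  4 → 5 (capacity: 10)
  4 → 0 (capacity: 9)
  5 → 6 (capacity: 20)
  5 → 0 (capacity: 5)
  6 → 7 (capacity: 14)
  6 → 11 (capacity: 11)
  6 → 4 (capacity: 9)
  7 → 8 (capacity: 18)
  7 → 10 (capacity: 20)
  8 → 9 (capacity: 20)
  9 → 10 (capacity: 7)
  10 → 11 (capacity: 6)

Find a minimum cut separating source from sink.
Min cut value = 9, edges: (0,1)

Min cut value: 9
Partition: S = [0], T = [1, 2, 3, 4, 5, 6, 7, 8, 9, 10, 11]
Cut edges: (0,1)

By max-flow min-cut theorem, max flow = min cut = 9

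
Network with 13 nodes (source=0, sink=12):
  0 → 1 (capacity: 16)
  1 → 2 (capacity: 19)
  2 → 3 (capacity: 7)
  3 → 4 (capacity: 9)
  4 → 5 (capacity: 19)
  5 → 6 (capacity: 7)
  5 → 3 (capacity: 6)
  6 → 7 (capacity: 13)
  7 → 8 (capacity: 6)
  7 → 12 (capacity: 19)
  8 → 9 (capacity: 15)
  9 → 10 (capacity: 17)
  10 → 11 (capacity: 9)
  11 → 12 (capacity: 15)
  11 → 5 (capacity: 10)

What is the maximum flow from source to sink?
Maximum flow = 7

Max flow: 7

Flow assignment:
  0 → 1: 7/16
  1 → 2: 7/19
  2 → 3: 7/7
  3 → 4: 7/9
  4 → 5: 7/19
  5 → 6: 7/7
  6 → 7: 7/13
  7 → 12: 7/19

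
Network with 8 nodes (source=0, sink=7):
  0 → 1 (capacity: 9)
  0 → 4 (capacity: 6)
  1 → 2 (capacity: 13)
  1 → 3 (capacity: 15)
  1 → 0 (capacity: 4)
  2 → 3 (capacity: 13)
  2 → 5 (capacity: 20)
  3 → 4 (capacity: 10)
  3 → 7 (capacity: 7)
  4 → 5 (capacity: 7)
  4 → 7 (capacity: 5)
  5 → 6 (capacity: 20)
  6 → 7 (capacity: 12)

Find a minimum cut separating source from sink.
Min cut value = 15, edges: (0,1), (0,4)

Min cut value: 15
Partition: S = [0], T = [1, 2, 3, 4, 5, 6, 7]
Cut edges: (0,1), (0,4)

By max-flow min-cut theorem, max flow = min cut = 15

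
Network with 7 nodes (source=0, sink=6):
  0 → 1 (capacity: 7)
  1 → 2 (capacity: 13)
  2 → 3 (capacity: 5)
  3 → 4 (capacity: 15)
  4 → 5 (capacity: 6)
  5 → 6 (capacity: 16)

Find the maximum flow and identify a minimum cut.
Max flow = 5, Min cut edges: (2,3)

Maximum flow: 5
Minimum cut: (2,3)
Partition: S = [0, 1, 2], T = [3, 4, 5, 6]

Max-flow min-cut theorem verified: both equal 5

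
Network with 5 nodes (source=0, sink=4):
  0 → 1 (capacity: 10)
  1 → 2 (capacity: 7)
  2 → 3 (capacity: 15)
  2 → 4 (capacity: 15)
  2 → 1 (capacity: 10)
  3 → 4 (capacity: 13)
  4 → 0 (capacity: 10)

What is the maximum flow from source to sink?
Maximum flow = 7

Max flow: 7

Flow assignment:
  0 → 1: 7/10
  1 → 2: 7/7
  2 → 4: 7/15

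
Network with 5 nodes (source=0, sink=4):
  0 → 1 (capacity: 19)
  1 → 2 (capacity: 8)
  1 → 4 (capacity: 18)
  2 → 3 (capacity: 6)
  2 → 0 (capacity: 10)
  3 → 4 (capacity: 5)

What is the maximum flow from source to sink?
Maximum flow = 19

Max flow: 19

Flow assignment:
  0 → 1: 19/19
  1 → 2: 1/8
  1 → 4: 18/18
  2 → 3: 1/6
  3 → 4: 1/5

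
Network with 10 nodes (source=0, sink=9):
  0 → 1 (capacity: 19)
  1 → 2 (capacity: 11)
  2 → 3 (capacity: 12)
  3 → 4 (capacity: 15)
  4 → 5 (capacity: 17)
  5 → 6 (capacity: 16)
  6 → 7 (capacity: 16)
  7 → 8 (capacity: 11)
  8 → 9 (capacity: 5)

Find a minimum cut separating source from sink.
Min cut value = 5, edges: (8,9)

Min cut value: 5
Partition: S = [0, 1, 2, 3, 4, 5, 6, 7, 8], T = [9]
Cut edges: (8,9)

By max-flow min-cut theorem, max flow = min cut = 5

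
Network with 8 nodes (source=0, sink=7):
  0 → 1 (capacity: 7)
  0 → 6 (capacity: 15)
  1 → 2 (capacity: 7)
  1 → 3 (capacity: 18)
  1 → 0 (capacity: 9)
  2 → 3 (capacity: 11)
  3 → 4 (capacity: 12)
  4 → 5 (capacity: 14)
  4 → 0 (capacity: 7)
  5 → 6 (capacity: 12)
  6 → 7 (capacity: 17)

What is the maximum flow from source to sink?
Maximum flow = 17

Max flow: 17

Flow assignment:
  0 → 1: 7/7
  0 → 6: 10/15
  1 → 3: 7/18
  3 → 4: 7/12
  4 → 5: 7/14
  5 → 6: 7/12
  6 → 7: 17/17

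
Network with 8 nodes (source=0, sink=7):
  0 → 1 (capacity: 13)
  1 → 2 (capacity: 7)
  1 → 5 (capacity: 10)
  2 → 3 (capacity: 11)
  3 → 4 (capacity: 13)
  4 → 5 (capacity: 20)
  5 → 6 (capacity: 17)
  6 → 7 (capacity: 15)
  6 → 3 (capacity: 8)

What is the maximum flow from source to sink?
Maximum flow = 13

Max flow: 13

Flow assignment:
  0 → 1: 13/13
  1 → 2: 3/7
  1 → 5: 10/10
  2 → 3: 3/11
  3 → 4: 3/13
  4 → 5: 3/20
  5 → 6: 13/17
  6 → 7: 13/15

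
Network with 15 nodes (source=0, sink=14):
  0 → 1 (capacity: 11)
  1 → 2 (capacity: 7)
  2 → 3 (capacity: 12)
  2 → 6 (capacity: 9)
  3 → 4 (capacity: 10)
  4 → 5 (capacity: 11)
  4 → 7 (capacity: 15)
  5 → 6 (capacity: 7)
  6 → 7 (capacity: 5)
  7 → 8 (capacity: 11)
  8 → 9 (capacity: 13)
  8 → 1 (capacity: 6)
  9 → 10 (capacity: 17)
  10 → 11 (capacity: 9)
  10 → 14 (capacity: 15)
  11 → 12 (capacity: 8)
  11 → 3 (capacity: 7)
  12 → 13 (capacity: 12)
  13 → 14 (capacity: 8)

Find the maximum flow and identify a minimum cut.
Max flow = 7, Min cut edges: (1,2)

Maximum flow: 7
Minimum cut: (1,2)
Partition: S = [0, 1], T = [2, 3, 4, 5, 6, 7, 8, 9, 10, 11, 12, 13, 14]

Max-flow min-cut theorem verified: both equal 7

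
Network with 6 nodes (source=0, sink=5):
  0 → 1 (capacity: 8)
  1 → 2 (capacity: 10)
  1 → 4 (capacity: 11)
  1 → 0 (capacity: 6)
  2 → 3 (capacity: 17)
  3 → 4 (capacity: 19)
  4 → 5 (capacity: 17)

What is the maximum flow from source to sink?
Maximum flow = 8

Max flow: 8

Flow assignment:
  0 → 1: 8/8
  1 → 4: 8/11
  4 → 5: 8/17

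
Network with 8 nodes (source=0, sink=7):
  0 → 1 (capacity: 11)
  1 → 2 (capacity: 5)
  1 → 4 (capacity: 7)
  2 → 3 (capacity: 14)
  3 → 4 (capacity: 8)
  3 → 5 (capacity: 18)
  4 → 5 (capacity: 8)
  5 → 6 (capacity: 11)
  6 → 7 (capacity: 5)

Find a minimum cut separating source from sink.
Min cut value = 5, edges: (6,7)

Min cut value: 5
Partition: S = [0, 1, 2, 3, 4, 5, 6], T = [7]
Cut edges: (6,7)

By max-flow min-cut theorem, max flow = min cut = 5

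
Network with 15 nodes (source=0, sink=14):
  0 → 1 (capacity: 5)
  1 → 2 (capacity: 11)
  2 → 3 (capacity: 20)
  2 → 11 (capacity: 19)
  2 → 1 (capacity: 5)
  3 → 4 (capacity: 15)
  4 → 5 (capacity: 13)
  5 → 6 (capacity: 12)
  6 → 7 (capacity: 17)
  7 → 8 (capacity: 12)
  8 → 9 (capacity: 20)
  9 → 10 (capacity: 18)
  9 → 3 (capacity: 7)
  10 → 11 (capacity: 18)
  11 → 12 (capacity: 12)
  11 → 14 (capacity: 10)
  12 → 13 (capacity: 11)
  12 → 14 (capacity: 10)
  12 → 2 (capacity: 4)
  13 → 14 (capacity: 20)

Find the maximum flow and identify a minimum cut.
Max flow = 5, Min cut edges: (0,1)

Maximum flow: 5
Minimum cut: (0,1)
Partition: S = [0], T = [1, 2, 3, 4, 5, 6, 7, 8, 9, 10, 11, 12, 13, 14]

Max-flow min-cut theorem verified: both equal 5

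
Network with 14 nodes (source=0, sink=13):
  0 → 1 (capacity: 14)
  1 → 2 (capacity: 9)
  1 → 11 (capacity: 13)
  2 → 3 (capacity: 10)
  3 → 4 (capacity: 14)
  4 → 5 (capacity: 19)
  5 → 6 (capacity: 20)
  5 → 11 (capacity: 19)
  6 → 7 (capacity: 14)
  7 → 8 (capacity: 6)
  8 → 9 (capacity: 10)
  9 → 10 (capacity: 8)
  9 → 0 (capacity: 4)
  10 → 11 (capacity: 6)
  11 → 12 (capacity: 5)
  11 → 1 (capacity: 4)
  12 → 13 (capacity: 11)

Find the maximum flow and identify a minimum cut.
Max flow = 5, Min cut edges: (11,12)

Maximum flow: 5
Minimum cut: (11,12)
Partition: S = [0, 1, 2, 3, 4, 5, 6, 7, 8, 9, 10, 11], T = [12, 13]

Max-flow min-cut theorem verified: both equal 5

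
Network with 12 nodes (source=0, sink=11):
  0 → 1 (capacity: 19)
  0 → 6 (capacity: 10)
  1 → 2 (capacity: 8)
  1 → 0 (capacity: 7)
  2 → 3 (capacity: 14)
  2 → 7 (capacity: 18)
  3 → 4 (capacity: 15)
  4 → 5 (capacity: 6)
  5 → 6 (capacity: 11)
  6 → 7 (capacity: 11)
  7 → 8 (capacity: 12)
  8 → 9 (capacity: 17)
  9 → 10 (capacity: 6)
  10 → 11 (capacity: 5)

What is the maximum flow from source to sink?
Maximum flow = 5

Max flow: 5

Flow assignment:
  0 → 1: 2/19
  0 → 6: 3/10
  1 → 2: 2/8
  2 → 7: 2/18
  6 → 7: 3/11
  7 → 8: 5/12
  8 → 9: 5/17
  9 → 10: 5/6
  10 → 11: 5/5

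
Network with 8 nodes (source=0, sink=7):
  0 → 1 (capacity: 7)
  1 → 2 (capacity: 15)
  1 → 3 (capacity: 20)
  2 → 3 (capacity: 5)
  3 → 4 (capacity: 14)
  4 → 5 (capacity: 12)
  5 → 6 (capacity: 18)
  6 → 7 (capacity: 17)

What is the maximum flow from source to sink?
Maximum flow = 7

Max flow: 7

Flow assignment:
  0 → 1: 7/7
  1 → 3: 7/20
  3 → 4: 7/14
  4 → 5: 7/12
  5 → 6: 7/18
  6 → 7: 7/17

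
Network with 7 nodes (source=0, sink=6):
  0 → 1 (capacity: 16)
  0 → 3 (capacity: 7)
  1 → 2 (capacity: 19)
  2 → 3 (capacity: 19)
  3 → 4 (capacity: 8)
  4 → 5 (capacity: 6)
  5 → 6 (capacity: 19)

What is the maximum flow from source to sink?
Maximum flow = 6

Max flow: 6

Flow assignment:
  0 → 1: 6/16
  1 → 2: 6/19
  2 → 3: 6/19
  3 → 4: 6/8
  4 → 5: 6/6
  5 → 6: 6/19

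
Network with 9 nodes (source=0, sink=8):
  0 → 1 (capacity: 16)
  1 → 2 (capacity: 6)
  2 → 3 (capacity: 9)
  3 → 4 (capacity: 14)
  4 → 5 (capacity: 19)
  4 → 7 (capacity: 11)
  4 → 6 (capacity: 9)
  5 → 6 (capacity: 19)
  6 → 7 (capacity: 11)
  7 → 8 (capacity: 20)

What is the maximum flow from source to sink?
Maximum flow = 6

Max flow: 6

Flow assignment:
  0 → 1: 6/16
  1 → 2: 6/6
  2 → 3: 6/9
  3 → 4: 6/14
  4 → 7: 6/11
  7 → 8: 6/20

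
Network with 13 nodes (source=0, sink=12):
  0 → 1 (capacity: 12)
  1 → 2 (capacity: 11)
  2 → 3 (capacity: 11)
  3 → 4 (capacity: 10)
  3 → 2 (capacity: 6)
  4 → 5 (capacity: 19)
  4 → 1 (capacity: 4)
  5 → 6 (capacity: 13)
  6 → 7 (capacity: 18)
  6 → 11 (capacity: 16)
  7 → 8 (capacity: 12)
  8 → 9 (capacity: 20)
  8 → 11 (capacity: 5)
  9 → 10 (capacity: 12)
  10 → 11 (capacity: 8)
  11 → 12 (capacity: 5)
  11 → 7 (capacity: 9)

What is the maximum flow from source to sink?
Maximum flow = 5

Max flow: 5

Flow assignment:
  0 → 1: 5/12
  1 → 2: 9/11
  2 → 3: 9/11
  3 → 4: 9/10
  4 → 5: 5/19
  4 → 1: 4/4
  5 → 6: 5/13
  6 → 11: 5/16
  11 → 12: 5/5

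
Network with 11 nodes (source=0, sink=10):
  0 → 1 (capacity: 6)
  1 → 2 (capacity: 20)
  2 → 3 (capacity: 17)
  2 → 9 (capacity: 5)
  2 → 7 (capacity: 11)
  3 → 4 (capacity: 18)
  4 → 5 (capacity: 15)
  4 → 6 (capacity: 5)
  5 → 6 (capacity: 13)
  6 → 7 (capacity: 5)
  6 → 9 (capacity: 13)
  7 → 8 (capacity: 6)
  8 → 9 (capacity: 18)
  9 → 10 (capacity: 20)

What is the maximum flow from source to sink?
Maximum flow = 6

Max flow: 6

Flow assignment:
  0 → 1: 6/6
  1 → 2: 6/20
  2 → 9: 5/5
  2 → 7: 1/11
  7 → 8: 1/6
  8 → 9: 1/18
  9 → 10: 6/20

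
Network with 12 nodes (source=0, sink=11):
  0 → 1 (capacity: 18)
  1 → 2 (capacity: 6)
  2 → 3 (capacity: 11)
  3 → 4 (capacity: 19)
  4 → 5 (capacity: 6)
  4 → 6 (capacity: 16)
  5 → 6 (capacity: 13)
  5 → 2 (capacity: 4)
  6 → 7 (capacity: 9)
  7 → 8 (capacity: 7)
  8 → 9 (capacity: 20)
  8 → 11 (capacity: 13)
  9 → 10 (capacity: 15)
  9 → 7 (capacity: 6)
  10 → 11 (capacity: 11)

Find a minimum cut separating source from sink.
Min cut value = 6, edges: (1,2)

Min cut value: 6
Partition: S = [0, 1], T = [2, 3, 4, 5, 6, 7, 8, 9, 10, 11]
Cut edges: (1,2)

By max-flow min-cut theorem, max flow = min cut = 6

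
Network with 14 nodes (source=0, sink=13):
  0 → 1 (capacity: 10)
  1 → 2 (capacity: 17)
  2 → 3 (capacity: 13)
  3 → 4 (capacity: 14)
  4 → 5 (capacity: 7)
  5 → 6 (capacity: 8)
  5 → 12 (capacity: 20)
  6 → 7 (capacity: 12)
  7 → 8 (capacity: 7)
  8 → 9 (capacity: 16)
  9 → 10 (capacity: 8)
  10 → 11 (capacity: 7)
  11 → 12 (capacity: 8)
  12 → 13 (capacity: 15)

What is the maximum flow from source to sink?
Maximum flow = 7

Max flow: 7

Flow assignment:
  0 → 1: 7/10
  1 → 2: 7/17
  2 → 3: 7/13
  3 → 4: 7/14
  4 → 5: 7/7
  5 → 12: 7/20
  12 → 13: 7/15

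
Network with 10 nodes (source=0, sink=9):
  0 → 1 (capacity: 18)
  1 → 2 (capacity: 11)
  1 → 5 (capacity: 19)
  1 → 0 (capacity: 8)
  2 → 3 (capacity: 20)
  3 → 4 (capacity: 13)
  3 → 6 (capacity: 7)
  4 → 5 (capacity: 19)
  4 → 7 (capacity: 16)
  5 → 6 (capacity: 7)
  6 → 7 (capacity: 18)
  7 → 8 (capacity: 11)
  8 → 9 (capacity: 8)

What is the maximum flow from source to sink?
Maximum flow = 8

Max flow: 8

Flow assignment:
  0 → 1: 8/18
  1 → 2: 8/11
  2 → 3: 8/20
  3 → 4: 8/13
  4 → 5: 7/19
  4 → 7: 1/16
  5 → 6: 7/7
  6 → 7: 7/18
  7 → 8: 8/11
  8 → 9: 8/8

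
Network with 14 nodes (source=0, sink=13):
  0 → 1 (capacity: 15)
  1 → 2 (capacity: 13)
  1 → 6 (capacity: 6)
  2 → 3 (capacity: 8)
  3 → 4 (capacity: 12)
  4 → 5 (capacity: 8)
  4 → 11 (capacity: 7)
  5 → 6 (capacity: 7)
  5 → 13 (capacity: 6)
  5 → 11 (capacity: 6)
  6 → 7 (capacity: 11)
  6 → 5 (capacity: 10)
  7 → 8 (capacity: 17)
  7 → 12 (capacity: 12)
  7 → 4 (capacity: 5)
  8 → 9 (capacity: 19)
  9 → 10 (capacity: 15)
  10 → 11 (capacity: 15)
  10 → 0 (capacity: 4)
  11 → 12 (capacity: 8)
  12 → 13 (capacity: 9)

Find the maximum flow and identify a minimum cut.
Max flow = 14, Min cut edges: (1,6), (2,3)

Maximum flow: 14
Minimum cut: (1,6), (2,3)
Partition: S = [0, 1, 2], T = [3, 4, 5, 6, 7, 8, 9, 10, 11, 12, 13]

Max-flow min-cut theorem verified: both equal 14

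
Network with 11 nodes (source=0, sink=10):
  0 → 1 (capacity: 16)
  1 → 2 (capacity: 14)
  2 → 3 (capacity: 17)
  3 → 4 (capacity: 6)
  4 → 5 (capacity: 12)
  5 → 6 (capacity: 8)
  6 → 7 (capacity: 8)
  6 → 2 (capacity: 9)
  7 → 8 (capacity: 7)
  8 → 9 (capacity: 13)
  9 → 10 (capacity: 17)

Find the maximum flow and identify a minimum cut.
Max flow = 6, Min cut edges: (3,4)

Maximum flow: 6
Minimum cut: (3,4)
Partition: S = [0, 1, 2, 3], T = [4, 5, 6, 7, 8, 9, 10]

Max-flow min-cut theorem verified: both equal 6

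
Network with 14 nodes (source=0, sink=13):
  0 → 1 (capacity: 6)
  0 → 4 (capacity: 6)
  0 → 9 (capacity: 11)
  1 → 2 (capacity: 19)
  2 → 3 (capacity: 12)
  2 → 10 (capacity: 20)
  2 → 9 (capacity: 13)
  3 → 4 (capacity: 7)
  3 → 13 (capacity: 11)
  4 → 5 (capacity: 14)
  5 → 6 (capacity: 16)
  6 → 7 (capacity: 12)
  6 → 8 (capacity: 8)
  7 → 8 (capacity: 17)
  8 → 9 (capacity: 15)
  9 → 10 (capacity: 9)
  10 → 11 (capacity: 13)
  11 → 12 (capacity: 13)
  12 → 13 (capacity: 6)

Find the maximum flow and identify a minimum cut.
Max flow = 12, Min cut edges: (0,1), (12,13)

Maximum flow: 12
Minimum cut: (0,1), (12,13)
Partition: S = [0, 4, 5, 6, 7, 8, 9, 10, 11, 12], T = [1, 2, 3, 13]

Max-flow min-cut theorem verified: both equal 12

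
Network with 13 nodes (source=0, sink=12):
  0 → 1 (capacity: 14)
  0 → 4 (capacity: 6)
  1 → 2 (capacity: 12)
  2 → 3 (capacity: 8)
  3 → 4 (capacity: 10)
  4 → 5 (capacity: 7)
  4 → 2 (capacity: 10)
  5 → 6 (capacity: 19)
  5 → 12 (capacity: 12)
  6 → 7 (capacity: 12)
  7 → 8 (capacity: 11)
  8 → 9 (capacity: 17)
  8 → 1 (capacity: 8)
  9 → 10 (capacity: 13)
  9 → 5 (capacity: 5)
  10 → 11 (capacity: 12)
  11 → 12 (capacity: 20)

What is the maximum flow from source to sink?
Maximum flow = 7

Max flow: 7

Flow assignment:
  0 → 1: 7/14
  1 → 2: 7/12
  2 → 3: 7/8
  3 → 4: 7/10
  4 → 5: 7/7
  5 → 12: 7/12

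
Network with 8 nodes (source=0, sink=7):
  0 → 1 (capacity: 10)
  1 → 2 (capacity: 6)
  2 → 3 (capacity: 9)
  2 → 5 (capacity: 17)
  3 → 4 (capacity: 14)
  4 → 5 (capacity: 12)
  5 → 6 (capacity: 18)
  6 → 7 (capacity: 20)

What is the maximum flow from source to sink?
Maximum flow = 6

Max flow: 6

Flow assignment:
  0 → 1: 6/10
  1 → 2: 6/6
  2 → 5: 6/17
  5 → 6: 6/18
  6 → 7: 6/20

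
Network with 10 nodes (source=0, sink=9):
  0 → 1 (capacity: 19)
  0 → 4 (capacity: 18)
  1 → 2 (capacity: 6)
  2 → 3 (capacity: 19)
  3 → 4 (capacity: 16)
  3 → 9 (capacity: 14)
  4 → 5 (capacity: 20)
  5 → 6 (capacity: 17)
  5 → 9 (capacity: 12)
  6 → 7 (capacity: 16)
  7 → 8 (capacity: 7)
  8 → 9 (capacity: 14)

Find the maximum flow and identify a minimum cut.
Max flow = 24, Min cut edges: (0,4), (1,2)

Maximum flow: 24
Minimum cut: (0,4), (1,2)
Partition: S = [0, 1], T = [2, 3, 4, 5, 6, 7, 8, 9]

Max-flow min-cut theorem verified: both equal 24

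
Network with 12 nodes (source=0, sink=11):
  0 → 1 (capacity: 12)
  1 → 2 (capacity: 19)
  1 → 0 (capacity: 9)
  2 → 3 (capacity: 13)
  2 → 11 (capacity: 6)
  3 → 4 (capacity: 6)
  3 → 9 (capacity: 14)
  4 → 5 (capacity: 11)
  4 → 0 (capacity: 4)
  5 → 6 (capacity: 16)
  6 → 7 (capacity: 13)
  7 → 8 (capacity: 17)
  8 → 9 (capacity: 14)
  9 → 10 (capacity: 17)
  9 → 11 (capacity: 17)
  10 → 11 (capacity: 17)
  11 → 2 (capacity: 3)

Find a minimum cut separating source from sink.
Min cut value = 12, edges: (0,1)

Min cut value: 12
Partition: S = [0], T = [1, 2, 3, 4, 5, 6, 7, 8, 9, 10, 11]
Cut edges: (0,1)

By max-flow min-cut theorem, max flow = min cut = 12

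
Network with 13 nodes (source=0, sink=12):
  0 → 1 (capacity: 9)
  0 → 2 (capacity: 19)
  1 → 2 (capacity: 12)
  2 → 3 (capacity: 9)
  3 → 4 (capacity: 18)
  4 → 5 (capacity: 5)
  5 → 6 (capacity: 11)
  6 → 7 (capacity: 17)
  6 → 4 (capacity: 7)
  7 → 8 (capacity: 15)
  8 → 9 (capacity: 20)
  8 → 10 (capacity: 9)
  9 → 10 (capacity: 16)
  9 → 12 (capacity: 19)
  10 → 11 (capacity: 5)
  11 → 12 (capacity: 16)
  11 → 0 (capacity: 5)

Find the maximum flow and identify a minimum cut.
Max flow = 5, Min cut edges: (4,5)

Maximum flow: 5
Minimum cut: (4,5)
Partition: S = [0, 1, 2, 3, 4], T = [5, 6, 7, 8, 9, 10, 11, 12]

Max-flow min-cut theorem verified: both equal 5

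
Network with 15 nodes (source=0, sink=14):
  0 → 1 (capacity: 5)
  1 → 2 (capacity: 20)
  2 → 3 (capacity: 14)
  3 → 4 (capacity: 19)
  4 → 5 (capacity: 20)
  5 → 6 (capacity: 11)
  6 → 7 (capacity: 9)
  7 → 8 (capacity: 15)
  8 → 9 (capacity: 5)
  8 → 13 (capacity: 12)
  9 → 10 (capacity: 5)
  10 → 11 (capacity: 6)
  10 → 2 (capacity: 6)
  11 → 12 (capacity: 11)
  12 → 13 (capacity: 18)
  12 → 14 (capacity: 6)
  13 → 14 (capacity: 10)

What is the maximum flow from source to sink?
Maximum flow = 5

Max flow: 5

Flow assignment:
  0 → 1: 5/5
  1 → 2: 5/20
  2 → 3: 5/14
  3 → 4: 5/19
  4 → 5: 5/20
  5 → 6: 5/11
  6 → 7: 5/9
  7 → 8: 5/15
  8 → 13: 5/12
  13 → 14: 5/10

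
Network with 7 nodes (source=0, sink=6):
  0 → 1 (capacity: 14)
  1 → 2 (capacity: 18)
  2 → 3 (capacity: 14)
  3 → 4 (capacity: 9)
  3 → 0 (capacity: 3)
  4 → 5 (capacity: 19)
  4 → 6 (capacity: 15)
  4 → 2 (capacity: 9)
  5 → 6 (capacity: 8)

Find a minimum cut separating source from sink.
Min cut value = 9, edges: (3,4)

Min cut value: 9
Partition: S = [0, 1, 2, 3], T = [4, 5, 6]
Cut edges: (3,4)

By max-flow min-cut theorem, max flow = min cut = 9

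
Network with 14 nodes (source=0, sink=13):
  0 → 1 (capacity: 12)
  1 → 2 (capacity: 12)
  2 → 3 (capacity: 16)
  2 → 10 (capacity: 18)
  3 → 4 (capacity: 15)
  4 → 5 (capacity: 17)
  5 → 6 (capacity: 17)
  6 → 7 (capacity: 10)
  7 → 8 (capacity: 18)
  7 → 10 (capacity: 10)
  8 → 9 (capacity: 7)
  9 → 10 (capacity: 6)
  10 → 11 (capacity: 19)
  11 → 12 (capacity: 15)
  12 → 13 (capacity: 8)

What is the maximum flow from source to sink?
Maximum flow = 8

Max flow: 8

Flow assignment:
  0 → 1: 8/12
  1 → 2: 8/12
  2 → 10: 8/18
  10 → 11: 8/19
  11 → 12: 8/15
  12 → 13: 8/8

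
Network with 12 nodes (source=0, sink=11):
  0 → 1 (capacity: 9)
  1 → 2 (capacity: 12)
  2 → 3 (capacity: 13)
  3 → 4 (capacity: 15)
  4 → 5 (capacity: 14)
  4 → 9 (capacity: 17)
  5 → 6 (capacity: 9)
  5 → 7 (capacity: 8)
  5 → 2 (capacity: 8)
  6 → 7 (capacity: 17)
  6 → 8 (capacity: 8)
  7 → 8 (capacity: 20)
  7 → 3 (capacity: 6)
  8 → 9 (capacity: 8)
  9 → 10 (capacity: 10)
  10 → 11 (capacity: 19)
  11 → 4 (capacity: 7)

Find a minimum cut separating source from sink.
Min cut value = 9, edges: (0,1)

Min cut value: 9
Partition: S = [0], T = [1, 2, 3, 4, 5, 6, 7, 8, 9, 10, 11]
Cut edges: (0,1)

By max-flow min-cut theorem, max flow = min cut = 9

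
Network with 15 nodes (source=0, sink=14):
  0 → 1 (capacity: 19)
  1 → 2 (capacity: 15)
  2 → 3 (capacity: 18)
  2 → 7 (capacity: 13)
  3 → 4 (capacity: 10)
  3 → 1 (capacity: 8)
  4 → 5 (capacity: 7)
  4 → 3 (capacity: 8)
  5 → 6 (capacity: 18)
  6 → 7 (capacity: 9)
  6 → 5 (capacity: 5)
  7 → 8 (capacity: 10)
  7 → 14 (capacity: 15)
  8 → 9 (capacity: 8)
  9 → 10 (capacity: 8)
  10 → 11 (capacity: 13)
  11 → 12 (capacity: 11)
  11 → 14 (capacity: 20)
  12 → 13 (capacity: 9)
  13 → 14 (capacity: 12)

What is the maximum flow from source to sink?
Maximum flow = 15

Max flow: 15

Flow assignment:
  0 → 1: 15/19
  1 → 2: 15/15
  2 → 3: 2/18
  2 → 7: 13/13
  3 → 4: 2/10
  4 → 5: 2/7
  5 → 6: 2/18
  6 → 7: 2/9
  7 → 14: 15/15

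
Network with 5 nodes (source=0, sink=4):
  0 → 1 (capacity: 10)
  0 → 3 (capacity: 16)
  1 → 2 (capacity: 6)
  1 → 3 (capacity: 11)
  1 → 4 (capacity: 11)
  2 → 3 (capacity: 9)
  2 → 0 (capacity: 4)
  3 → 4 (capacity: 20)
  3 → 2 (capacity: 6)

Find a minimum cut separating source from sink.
Min cut value = 26, edges: (0,1), (0,3)

Min cut value: 26
Partition: S = [0], T = [1, 2, 3, 4]
Cut edges: (0,1), (0,3)

By max-flow min-cut theorem, max flow = min cut = 26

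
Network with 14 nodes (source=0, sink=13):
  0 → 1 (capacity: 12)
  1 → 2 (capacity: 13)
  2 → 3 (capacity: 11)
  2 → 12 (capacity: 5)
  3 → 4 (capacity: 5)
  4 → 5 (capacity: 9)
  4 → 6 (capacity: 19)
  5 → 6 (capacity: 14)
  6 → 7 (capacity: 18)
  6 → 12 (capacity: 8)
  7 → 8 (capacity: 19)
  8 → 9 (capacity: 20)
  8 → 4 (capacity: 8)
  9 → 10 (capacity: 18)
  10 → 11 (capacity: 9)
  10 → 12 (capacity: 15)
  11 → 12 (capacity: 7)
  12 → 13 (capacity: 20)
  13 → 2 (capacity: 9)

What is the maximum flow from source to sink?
Maximum flow = 10

Max flow: 10

Flow assignment:
  0 → 1: 10/12
  1 → 2: 10/13
  2 → 3: 5/11
  2 → 12: 5/5
  3 → 4: 5/5
  4 → 6: 5/19
  6 → 12: 5/8
  12 → 13: 10/20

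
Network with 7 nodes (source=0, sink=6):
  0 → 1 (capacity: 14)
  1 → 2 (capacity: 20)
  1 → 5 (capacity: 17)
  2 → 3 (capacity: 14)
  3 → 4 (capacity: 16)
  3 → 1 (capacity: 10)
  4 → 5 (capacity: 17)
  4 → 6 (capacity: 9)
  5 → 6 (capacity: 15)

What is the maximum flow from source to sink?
Maximum flow = 14

Max flow: 14

Flow assignment:
  0 → 1: 14/14
  1 → 5: 14/17
  5 → 6: 14/15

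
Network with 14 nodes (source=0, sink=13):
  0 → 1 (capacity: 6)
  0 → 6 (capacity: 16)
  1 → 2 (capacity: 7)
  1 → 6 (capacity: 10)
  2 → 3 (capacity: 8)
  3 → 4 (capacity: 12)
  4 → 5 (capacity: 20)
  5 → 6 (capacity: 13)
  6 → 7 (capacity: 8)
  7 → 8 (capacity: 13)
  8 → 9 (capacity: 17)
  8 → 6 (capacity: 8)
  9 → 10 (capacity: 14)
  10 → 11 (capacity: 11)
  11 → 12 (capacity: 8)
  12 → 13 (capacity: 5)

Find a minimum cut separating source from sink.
Min cut value = 5, edges: (12,13)

Min cut value: 5
Partition: S = [0, 1, 2, 3, 4, 5, 6, 7, 8, 9, 10, 11, 12], T = [13]
Cut edges: (12,13)

By max-flow min-cut theorem, max flow = min cut = 5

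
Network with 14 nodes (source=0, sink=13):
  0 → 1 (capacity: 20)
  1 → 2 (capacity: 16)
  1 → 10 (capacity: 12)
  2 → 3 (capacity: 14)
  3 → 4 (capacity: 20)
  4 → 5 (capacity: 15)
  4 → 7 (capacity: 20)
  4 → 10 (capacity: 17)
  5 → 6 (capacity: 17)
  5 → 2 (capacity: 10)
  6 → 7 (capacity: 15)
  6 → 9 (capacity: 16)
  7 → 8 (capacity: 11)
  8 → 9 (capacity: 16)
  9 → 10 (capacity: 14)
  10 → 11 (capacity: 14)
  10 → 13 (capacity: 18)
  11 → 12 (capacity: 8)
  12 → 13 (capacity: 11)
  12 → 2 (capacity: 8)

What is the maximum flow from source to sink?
Maximum flow = 20

Max flow: 20

Flow assignment:
  0 → 1: 20/20
  1 → 2: 8/16
  1 → 10: 12/12
  2 → 3: 8/14
  3 → 4: 8/20
  4 → 10: 8/17
  10 → 11: 2/14
  10 → 13: 18/18
  11 → 12: 2/8
  12 → 13: 2/11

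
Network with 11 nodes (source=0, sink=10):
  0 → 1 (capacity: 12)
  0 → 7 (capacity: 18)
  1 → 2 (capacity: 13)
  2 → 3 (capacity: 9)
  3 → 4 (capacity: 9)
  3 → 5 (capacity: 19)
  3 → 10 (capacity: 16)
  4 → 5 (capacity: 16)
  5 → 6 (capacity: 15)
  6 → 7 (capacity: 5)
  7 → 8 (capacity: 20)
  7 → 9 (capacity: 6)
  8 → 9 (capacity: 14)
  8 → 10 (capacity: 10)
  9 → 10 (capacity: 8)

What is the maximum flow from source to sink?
Maximum flow = 27

Max flow: 27

Flow assignment:
  0 → 1: 9/12
  0 → 7: 18/18
  1 → 2: 9/13
  2 → 3: 9/9
  3 → 10: 9/16
  7 → 8: 18/20
  8 → 9: 8/14
  8 → 10: 10/10
  9 → 10: 8/8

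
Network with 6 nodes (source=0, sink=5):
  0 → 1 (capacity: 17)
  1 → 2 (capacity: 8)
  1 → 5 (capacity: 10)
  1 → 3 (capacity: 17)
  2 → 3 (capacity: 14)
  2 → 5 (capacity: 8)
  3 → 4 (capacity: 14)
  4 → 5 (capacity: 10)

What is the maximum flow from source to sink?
Maximum flow = 17

Max flow: 17

Flow assignment:
  0 → 1: 17/17
  1 → 2: 7/8
  1 → 5: 10/10
  2 → 5: 7/8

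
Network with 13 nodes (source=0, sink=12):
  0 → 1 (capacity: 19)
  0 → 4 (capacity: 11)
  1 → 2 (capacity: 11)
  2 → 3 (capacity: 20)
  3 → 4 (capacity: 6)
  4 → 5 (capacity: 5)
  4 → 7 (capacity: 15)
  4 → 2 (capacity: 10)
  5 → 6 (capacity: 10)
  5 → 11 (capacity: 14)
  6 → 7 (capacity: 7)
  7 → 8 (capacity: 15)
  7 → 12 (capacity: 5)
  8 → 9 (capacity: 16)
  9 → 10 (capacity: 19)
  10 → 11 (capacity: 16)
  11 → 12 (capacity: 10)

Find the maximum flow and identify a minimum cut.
Max flow = 15, Min cut edges: (7,12), (11,12)

Maximum flow: 15
Minimum cut: (7,12), (11,12)
Partition: S = [0, 1, 2, 3, 4, 5, 6, 7, 8, 9, 10, 11], T = [12]

Max-flow min-cut theorem verified: both equal 15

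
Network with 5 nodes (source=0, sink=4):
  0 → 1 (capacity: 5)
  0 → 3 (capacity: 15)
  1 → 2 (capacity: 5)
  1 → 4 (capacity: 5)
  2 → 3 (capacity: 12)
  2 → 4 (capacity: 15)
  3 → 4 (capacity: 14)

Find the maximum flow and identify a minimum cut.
Max flow = 19, Min cut edges: (0,1), (3,4)

Maximum flow: 19
Minimum cut: (0,1), (3,4)
Partition: S = [0, 3], T = [1, 2, 4]

Max-flow min-cut theorem verified: both equal 19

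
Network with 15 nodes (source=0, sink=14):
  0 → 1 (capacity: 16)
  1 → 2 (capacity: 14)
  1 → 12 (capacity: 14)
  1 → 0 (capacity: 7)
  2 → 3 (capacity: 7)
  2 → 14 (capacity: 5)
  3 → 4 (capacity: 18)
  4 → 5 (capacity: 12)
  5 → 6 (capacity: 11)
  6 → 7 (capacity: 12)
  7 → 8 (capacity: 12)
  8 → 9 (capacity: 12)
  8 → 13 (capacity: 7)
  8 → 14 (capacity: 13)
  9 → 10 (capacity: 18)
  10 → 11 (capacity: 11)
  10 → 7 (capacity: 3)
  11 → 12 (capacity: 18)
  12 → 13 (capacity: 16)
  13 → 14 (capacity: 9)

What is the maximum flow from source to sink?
Maximum flow = 16

Max flow: 16

Flow assignment:
  0 → 1: 16/16
  1 → 2: 7/14
  1 → 12: 9/14
  2 → 3: 2/7
  2 → 14: 5/5
  3 → 4: 2/18
  4 → 5: 2/12
  5 → 6: 2/11
  6 → 7: 2/12
  7 → 8: 2/12
  8 → 14: 2/13
  12 → 13: 9/16
  13 → 14: 9/9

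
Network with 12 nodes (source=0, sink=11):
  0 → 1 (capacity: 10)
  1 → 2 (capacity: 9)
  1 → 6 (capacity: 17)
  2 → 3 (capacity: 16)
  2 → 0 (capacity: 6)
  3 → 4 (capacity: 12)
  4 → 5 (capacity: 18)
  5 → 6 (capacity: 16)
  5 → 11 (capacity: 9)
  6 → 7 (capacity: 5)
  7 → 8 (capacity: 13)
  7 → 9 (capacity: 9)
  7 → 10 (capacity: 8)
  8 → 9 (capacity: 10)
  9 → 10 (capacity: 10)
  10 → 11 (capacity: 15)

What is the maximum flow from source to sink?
Maximum flow = 10

Max flow: 10

Flow assignment:
  0 → 1: 10/10
  1 → 2: 5/9
  1 → 6: 5/17
  2 → 3: 5/16
  3 → 4: 5/12
  4 → 5: 5/18
  5 → 11: 5/9
  6 → 7: 5/5
  7 → 10: 5/8
  10 → 11: 5/15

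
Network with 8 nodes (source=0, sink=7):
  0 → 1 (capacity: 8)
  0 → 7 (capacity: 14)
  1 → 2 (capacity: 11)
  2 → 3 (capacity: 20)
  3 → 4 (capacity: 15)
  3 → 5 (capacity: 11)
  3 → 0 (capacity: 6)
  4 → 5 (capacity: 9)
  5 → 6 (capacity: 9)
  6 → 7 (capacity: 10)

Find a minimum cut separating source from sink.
Min cut value = 22, edges: (0,1), (0,7)

Min cut value: 22
Partition: S = [0], T = [1, 2, 3, 4, 5, 6, 7]
Cut edges: (0,1), (0,7)

By max-flow min-cut theorem, max flow = min cut = 22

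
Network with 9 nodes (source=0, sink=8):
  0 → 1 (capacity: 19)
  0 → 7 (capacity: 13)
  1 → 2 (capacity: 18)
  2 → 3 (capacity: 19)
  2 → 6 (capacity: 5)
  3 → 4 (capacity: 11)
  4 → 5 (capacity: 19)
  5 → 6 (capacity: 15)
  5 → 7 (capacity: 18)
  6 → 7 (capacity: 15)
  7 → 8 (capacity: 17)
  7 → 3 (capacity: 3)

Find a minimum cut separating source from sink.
Min cut value = 17, edges: (7,8)

Min cut value: 17
Partition: S = [0, 1, 2, 3, 4, 5, 6, 7], T = [8]
Cut edges: (7,8)

By max-flow min-cut theorem, max flow = min cut = 17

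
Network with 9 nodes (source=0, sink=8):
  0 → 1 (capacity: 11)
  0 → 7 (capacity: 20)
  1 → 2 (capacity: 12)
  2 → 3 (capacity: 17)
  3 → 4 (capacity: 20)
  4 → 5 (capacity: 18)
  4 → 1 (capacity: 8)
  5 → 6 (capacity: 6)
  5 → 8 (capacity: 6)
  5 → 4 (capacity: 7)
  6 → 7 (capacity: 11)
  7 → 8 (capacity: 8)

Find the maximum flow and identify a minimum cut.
Max flow = 14, Min cut edges: (5,8), (7,8)

Maximum flow: 14
Minimum cut: (5,8), (7,8)
Partition: S = [0, 1, 2, 3, 4, 5, 6, 7], T = [8]

Max-flow min-cut theorem verified: both equal 14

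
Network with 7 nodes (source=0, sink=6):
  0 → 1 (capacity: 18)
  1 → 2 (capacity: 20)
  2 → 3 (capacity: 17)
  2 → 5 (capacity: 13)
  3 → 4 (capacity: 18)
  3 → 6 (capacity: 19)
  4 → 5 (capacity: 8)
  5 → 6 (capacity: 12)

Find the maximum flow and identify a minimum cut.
Max flow = 18, Min cut edges: (0,1)

Maximum flow: 18
Minimum cut: (0,1)
Partition: S = [0], T = [1, 2, 3, 4, 5, 6]

Max-flow min-cut theorem verified: both equal 18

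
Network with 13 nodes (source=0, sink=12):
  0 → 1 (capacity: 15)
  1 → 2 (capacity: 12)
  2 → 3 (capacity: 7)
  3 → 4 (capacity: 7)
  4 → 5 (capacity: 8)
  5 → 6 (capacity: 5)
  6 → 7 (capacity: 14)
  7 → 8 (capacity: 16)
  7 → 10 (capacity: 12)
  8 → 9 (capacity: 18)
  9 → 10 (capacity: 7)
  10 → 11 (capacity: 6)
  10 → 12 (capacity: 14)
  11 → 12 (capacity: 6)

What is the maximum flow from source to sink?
Maximum flow = 5

Max flow: 5

Flow assignment:
  0 → 1: 5/15
  1 → 2: 5/12
  2 → 3: 5/7
  3 → 4: 5/7
  4 → 5: 5/8
  5 → 6: 5/5
  6 → 7: 5/14
  7 → 10: 5/12
  10 → 12: 5/14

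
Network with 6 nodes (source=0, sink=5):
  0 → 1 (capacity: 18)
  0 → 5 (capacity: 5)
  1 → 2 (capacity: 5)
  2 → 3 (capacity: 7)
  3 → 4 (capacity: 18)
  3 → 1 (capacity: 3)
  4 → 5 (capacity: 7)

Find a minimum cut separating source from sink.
Min cut value = 10, edges: (0,5), (1,2)

Min cut value: 10
Partition: S = [0, 1], T = [2, 3, 4, 5]
Cut edges: (0,5), (1,2)

By max-flow min-cut theorem, max flow = min cut = 10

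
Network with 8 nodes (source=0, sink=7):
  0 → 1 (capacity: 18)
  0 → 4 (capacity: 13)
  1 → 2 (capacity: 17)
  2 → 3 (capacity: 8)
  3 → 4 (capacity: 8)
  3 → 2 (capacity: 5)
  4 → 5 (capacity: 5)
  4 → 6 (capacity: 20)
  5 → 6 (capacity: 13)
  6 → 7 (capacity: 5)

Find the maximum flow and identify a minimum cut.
Max flow = 5, Min cut edges: (6,7)

Maximum flow: 5
Minimum cut: (6,7)
Partition: S = [0, 1, 2, 3, 4, 5, 6], T = [7]

Max-flow min-cut theorem verified: both equal 5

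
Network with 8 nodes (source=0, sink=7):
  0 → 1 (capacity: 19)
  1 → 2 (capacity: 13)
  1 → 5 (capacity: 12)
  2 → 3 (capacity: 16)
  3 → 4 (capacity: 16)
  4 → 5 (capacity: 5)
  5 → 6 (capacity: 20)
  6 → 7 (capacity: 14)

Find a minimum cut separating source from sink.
Min cut value = 14, edges: (6,7)

Min cut value: 14
Partition: S = [0, 1, 2, 3, 4, 5, 6], T = [7]
Cut edges: (6,7)

By max-flow min-cut theorem, max flow = min cut = 14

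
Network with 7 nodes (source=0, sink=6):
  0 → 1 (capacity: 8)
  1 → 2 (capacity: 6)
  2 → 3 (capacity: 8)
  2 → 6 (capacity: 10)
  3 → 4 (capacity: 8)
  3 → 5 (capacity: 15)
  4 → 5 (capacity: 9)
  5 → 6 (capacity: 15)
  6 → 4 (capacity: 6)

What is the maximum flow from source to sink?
Maximum flow = 6

Max flow: 6

Flow assignment:
  0 → 1: 6/8
  1 → 2: 6/6
  2 → 6: 6/10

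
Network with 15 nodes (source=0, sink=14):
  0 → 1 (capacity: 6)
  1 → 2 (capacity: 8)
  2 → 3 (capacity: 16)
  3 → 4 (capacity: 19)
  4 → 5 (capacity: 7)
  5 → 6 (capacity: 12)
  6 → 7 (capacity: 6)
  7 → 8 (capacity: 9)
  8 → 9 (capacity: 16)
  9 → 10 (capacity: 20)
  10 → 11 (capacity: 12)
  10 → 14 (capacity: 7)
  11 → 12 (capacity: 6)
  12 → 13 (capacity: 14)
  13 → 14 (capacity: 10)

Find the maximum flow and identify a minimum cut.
Max flow = 6, Min cut edges: (6,7)

Maximum flow: 6
Minimum cut: (6,7)
Partition: S = [0, 1, 2, 3, 4, 5, 6], T = [7, 8, 9, 10, 11, 12, 13, 14]

Max-flow min-cut theorem verified: both equal 6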